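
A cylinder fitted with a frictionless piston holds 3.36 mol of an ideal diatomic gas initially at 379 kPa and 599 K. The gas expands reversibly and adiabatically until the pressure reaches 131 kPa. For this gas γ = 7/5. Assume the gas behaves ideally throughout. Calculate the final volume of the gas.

V₁ = nRT₁/P₁ = 3.36×8.314×599/379 = 44.2 L.
Adiabatic: T₂/T₁ = (P₂/P₁)^((γ−1)/γ) ⇒ T₂ = 599×(0.346)^0.286 = 442 K; V₂ = 94.3 L.

94.3 L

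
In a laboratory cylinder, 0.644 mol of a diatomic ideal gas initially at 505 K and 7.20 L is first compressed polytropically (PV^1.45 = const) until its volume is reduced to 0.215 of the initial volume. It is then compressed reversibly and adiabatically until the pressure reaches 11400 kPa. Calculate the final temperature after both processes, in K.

1410 K

P₁ = nRT₁/V₁ = 0.644×8.314×505/7.20 = 376 kPa.
Step 1 — Polytropic n=1.45: T₂ = T₁(V₁/V₂)^(n−1) = 505×(4.65)^0.45 = 1010 K; P₂ = P₁(V₁/V₂)^n = 3490 kPa.
W = (P₁V₁−P₂V₂)/(n−1) = (376×7.20−3490×1.55)/0.45 = -5990 J.
ΔU = nCvΔT = 0.644×20.8×(1010−505) = 6740 J.
Q = ΔU + W = 749 J.
State after step 1: P = 3490 kPa, V = 1.55 L, T = 1010 K.
Step 2 — Adiabatic: T₂/T₁ = (P₂/P₁)^((γ−1)/γ) ⇒ T₂ = 1010×(3.27)^0.286 = 1410 K; V₂ = 0.664 L.
ΔU = nCvΔT = 0.644×20.8×(1410−1010) = 5440 J.
Q = 0 for an adiabatic process, so W = −ΔU = -5440 J.
Net over both steps: W = -11400 J, Q = 749 J, ΔU = 12200 J.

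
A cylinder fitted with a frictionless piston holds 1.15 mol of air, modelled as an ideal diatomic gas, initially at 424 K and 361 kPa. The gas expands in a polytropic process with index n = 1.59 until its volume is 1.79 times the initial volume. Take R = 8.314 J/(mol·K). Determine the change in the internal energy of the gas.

-2950 J

V₁ = nRT₁/P₁ = 1.15×8.314×424/361 = 11.2 L.
Polytropic n=1.59: T₂ = T₁(V₁/V₂)^(n−1) = 424×(0.559)^0.59 = 301 K; P₂ = P₁(V₁/V₂)^n = 143 kPa.
For an ideal gas ΔU = nCvΔT with Cv = (5/2)R = 20.8 J/(mol·K).
ΔU = 1.15×20.8×(301−424) = -2950 J.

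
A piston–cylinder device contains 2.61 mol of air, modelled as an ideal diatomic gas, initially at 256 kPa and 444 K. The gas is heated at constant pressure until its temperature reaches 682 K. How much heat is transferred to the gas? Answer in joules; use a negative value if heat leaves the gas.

18100 J

V₁ = nRT₁/P₁ = 2.61×8.314×444/256 = 37.6 L.
Isobaric: P stays 256 kPa; V/T = const ⇒ T₂ = 682 K, V₂ = 57.8 L.
W = PΔV = 256×(57.8−37.6) kPa·L = 5160 J.
ΔU = nCvΔT = 2.61×20.8×(682−444) = 12900 J.
Q = ΔU + W = nCpΔT = 18100 J.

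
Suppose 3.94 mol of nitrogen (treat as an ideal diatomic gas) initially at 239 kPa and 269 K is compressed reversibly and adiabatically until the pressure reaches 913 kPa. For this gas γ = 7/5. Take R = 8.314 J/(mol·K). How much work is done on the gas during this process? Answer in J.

10300 J

V₁ = nRT₁/P₁ = 3.94×8.314×269/239 = 36.9 L.
Adiabatic: T₂/T₁ = (P₂/P₁)^((γ−1)/γ) ⇒ T₂ = 269×(3.82)^0.286 = 395 K; V₂ = 14.2 L.
ΔU = nCvΔT = 3.94×20.8×(395−269) = 10300 J.
Q = 0 for an adiabatic process, so W = −ΔU = -10300 J.
Work done on the gas = −W_by = 10300 J.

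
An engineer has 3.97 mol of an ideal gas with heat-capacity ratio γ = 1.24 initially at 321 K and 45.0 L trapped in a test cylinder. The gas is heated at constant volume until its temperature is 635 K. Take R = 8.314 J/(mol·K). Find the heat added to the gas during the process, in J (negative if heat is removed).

43200 J

P₁ = nRT₁/V₁ = 3.97×8.314×321/45.0 = 235 kPa.
Isochoric: V stays 45.0 L; P/T = const ⇒ T₂ = 635 K, P₂ = 466 kPa.
W = 0 (no volume change).
ΔU = nCvΔT = 3.97×34.6×(635−321) = 43200 J.
Q = ΔU = 43200 J.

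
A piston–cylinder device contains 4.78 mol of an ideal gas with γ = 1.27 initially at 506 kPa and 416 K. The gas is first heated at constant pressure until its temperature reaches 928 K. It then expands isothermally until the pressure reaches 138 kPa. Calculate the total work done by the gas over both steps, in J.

68300 J

V₁ = nRT₁/P₁ = 4.78×8.314×416/506 = 32.7 L.
Step 1 — Isobaric: P stays 506 kPa; V/T = const ⇒ T₂ = 928 K, V₂ = 72.9 L.
W = PΔV = 506×(72.9−32.7) kPa·L = 20300 J.
ΔU = nCvΔT = 4.78×30.8×(928−416) = 75400 J.
Q = ΔU + W = nCpΔT = 95700 J.
State after step 1: P = 506 kPa, V = 72.9 L, T = 928 K.
Step 2 — Isothermal: T stays 928 K; PV = const ⇒ V₂ = 267 L, P₂ = 138 kPa.
ΔU = 0 (ideal gas, T constant).
W = nRT ln(V₂/V₁) = 4.78×8.314×928×ln(3.67) = 47900 J.
Q = ΔU + W = 47900 J.
Net over both steps: W = 68300 J, Q = 144000 J, ΔU = 75400 J.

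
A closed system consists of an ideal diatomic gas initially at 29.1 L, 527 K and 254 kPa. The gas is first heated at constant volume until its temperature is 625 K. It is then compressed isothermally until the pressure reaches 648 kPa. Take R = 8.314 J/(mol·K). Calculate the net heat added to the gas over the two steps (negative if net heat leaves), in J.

-3280 J

n = P₁V₁/(RT₁) = 254×29.1/(8.314×527) = 1.69 mol.
Step 1 — Isochoric: V stays 29.1 L; P/T = const ⇒ T₂ = 625 K, P₂ = 301 kPa.
W = 0 (no volume change).
ΔU = nCvΔT = 1.69×20.8×(625−527) = 3440 J.
Q = ΔU = 3440 J.
State after step 1: P = 301 kPa, V = 29.1 L, T = 625 K.
Step 2 — Isothermal: T stays 625 K; PV = const ⇒ V₂ = 13.5 L, P₂ = 648 kPa.
ΔU = 0 (ideal gas, T constant).
W = nRT ln(V₂/V₁) = 1.69×8.314×625×ln(0.465) = -6710 J.
Q = ΔU + W = -6710 J.
Net over both steps: W = -6710 J, Q = -3280 J, ΔU = 3440 J.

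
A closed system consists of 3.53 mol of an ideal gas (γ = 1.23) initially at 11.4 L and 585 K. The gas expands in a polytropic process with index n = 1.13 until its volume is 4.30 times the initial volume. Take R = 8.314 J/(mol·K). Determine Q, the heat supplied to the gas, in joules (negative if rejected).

P₁ = nRT₁/V₁ = 3.53×8.314×585/11.4 = 1510 kPa.
Polytropic n=1.13: T₂ = T₁(V₁/V₂)^(n−1) = 585×(0.233)^0.13 = 484 K; P₂ = P₁(V₁/V₂)^n = 290 kPa.
W = (P₁V₁−P₂V₂)/(n−1) = (1510×11.4−290×49.0)/0.13 = 22800 J.
ΔU = nCvΔT = 3.53×36.1×(484−585) = -12900 J.
Q = ΔU + W = 9920 J.

9920 J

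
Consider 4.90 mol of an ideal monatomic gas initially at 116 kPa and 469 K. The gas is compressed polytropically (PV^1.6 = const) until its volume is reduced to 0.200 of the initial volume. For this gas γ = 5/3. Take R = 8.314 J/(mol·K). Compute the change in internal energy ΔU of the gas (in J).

46600 J

V₁ = nRT₁/P₁ = 4.90×8.314×469/116 = 165 L.
Polytropic n=1.6: T₂ = T₁(V₁/V₂)^(n−1) = 469×(5.00)^0.60 = 1230 K; P₂ = P₁(V₁/V₂)^n = 1520 kPa.
For an ideal gas ΔU = nCvΔT with Cv = (3/2)R = 12.5 J/(mol·K).
ΔU = 4.90×12.5×(1230−469) = 46600 J.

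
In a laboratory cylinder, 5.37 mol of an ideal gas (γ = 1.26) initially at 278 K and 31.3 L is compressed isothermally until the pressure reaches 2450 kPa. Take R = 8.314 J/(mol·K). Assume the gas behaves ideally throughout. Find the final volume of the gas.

P₁ = nRT₁/V₁ = 5.37×8.314×278/31.3 = 397 kPa.
Isothermal: T stays 278 K; PV = const ⇒ V₂ = 5.07 L, P₂ = 2450 kPa.

5.07 L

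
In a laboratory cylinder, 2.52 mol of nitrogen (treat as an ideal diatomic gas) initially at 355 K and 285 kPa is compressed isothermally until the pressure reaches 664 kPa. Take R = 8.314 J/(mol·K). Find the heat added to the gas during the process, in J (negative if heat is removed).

-6290 J

V₁ = nRT₁/P₁ = 2.52×8.314×355/285 = 26.1 L.
Isothermal: T stays 355 K; PV = const ⇒ V₂ = 11.2 L, P₂ = 664 kPa.
ΔU = 0 (ideal gas, T constant).
W = nRT ln(V₂/V₁) = 2.52×8.314×355×ln(0.429) = -6290 J.
Q = ΔU + W = -6290 J.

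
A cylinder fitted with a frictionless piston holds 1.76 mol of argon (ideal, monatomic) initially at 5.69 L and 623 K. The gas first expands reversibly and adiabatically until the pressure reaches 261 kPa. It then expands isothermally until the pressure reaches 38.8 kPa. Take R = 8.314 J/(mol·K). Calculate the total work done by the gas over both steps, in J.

15500 J

P₁ = nRT₁/V₁ = 1.76×8.314×623/5.69 = 1600 kPa.
Step 1 — Adiabatic: T₂/T₁ = (P₂/P₁)^((γ−1)/γ) ⇒ T₂ = 623×(0.163)^0.400 = 301 K; V₂ = 16.9 L.
ΔU = nCvΔT = 1.76×12.5×(301−623) = -7060 J.
Q = 0 for an adiabatic process, so W = −ΔU = 7060 J.
State after step 1: P = 261 kPa, V = 16.9 L, T = 301 K.
Step 2 — Isothermal: T stays 301 K; PV = const ⇒ V₂ = 114 L, P₂ = 38.8 kPa.
ΔU = 0 (ideal gas, T constant).
W = nRT ln(V₂/V₁) = 1.76×8.314×301×ln(6.73) = 8410 J.
Q = ΔU + W = 8410 J.
Net over both steps: W = 15500 J, Q = 8410 J, ΔU = -7060 J.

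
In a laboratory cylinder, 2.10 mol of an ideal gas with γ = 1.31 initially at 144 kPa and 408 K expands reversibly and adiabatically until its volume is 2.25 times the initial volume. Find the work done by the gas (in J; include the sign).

5110 J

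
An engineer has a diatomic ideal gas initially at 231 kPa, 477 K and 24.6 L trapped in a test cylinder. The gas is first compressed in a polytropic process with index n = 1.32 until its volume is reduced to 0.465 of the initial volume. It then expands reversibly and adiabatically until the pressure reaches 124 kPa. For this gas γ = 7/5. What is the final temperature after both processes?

n = P₁V₁/(RT₁) = 231×24.6/(8.314×477) = 1.43 mol.
Step 1 — Polytropic n=1.32: T₂ = T₁(V₁/V₂)^(n−1) = 477×(2.15)^0.32 = 609 K; P₂ = P₁(V₁/V₂)^n = 635 kPa.
W = (P₁V₁−P₂V₂)/(n−1) = (231×24.6−635×11.4)/0.32 = -4930 J.
ΔU = nCvΔT = 1.43×20.8×(609−477) = 3940 J.
Q = ΔU + W = -986 J.
State after step 1: P = 635 kPa, V = 11.4 L, T = 609 K.
Step 2 — Adiabatic: T₂/T₁ = (P₂/P₁)^((γ−1)/γ) ⇒ T₂ = 609×(0.195)^0.286 = 382 K; V₂ = 36.7 L.
ΔU = nCvΔT = 1.43×20.8×(382−609) = -6770 J.
Q = 0 for an adiabatic process, so W = −ΔU = 6770 J.
Net over both steps: W = 1840 J, Q = -986 J, ΔU = -2820 J.

382 K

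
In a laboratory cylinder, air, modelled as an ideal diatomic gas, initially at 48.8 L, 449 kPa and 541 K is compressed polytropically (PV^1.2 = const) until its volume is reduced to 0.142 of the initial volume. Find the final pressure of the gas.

4670 kPa

Polytropic n=1.2: T₂ = T₁(V₁/V₂)^(n−1) = 541×(7.04)^0.20 = 799 K; P₂ = P₁(V₁/V₂)^n = 4670 kPa.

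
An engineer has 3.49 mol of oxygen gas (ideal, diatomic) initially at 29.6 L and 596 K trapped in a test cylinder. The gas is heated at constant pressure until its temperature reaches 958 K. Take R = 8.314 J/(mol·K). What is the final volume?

P₁ = nRT₁/V₁ = 3.49×8.314×596/29.6 = 584 kPa.
Isobaric: P stays 584 kPa; V/T = const ⇒ T₂ = 958 K, V₂ = 47.6 L.

47.6 L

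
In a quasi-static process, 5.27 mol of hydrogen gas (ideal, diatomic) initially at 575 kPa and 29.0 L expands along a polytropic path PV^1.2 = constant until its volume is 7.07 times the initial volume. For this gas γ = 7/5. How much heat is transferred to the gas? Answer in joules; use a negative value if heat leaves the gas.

13500 J

T₁ = P₁V₁/(nR) = 575×29.0/(5.27×8.314) = 381 K.
Polytropic n=1.2: T₂ = T₁(V₁/V₂)^(n−1) = 381×(0.141)^0.20 = 257 K; P₂ = P₁(V₁/V₂)^n = 55.0 kPa.
W = (P₁V₁−P₂V₂)/(n−1) = (575×29.0−55.0×205)/0.20 = 27000 J.
ΔU = nCvΔT = 5.27×20.8×(257−381) = -13500 J.
Q = ΔU + W = 13500 J.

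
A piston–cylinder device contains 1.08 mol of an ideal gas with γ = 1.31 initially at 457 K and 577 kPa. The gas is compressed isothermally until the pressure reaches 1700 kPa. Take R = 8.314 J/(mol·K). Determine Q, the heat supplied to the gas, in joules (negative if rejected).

-4430 J

V₁ = nRT₁/P₁ = 1.08×8.314×457/577 = 7.11 L.
Isothermal: T stays 457 K; PV = const ⇒ V₂ = 2.41 L, P₂ = 1700 kPa.
ΔU = 0 (ideal gas, T constant).
W = nRT ln(V₂/V₁) = 1.08×8.314×457×ln(0.339) = -4430 J.
Q = ΔU + W = -4430 J.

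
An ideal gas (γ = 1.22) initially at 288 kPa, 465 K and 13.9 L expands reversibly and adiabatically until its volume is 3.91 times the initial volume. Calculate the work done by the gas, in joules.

n = P₁V₁/(RT₁) = 288×13.9/(8.314×465) = 1.04 mol.
Adiabatic: TV^(γ−1) = const ⇒ T₂ = 465×(0.256)^0.220 = 344 K; PV^γ = const ⇒ P₂ = 54.6 kPa.
ΔU = nCvΔT = 1.04×37.8×(344−465) = -4720 J.
Q = 0 for an adiabatic process, so W = −ΔU = 4720 J.

4720 J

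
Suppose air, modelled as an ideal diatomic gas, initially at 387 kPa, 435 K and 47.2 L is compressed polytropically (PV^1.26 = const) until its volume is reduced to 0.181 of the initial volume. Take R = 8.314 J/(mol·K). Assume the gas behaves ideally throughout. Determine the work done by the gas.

-39300 J

n = P₁V₁/(RT₁) = 387×47.2/(8.314×435) = 5.05 mol.
Polytropic n=1.26: T₂ = T₁(V₁/V₂)^(n−1) = 435×(5.52)^0.26 = 678 K; P₂ = P₁(V₁/V₂)^n = 3330 kPa.
W = (P₁V₁−P₂V₂)/(n−1) = (387×47.2−3330×8.54)/0.26 = -39300 J.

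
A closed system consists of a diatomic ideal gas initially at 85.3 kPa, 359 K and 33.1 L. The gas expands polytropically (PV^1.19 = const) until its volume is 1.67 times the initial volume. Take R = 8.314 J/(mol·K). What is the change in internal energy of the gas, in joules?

n = P₁V₁/(RT₁) = 85.3×33.1/(8.314×359) = 0.946 mol.
Polytropic n=1.19: T₂ = T₁(V₁/V₂)^(n−1) = 359×(0.599)^0.19 = 326 K; P₂ = P₁(V₁/V₂)^n = 46.3 kPa.
For an ideal gas ΔU = nCvΔT with Cv = (5/2)R = 20.8 J/(mol·K).
ΔU = 0.946×20.8×(326−359) = -655 J.

-655 J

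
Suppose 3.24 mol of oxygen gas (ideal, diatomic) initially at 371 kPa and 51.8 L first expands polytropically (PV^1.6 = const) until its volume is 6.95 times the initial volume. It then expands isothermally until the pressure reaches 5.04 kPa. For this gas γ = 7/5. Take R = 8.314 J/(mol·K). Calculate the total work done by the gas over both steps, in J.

T₁ = P₁V₁/(nR) = 371×51.8/(3.24×8.314) = 713 K.
Step 1 — Polytropic n=1.6: T₂ = T₁(V₁/V₂)^(n−1) = 713×(0.144)^0.60 = 223 K; P₂ = P₁(V₁/V₂)^n = 16.7 kPa.
W = (P₁V₁−P₂V₂)/(n−1) = (371×51.8−16.7×360)/0.60 = 22000 J.
ΔU = nCvΔT = 3.24×20.8×(223−713) = -33000 J.
Q = ΔU + W = -11000 J.
State after step 1: P = 16.7 kPa, V = 360 L, T = 223 K.
Step 2 — Isothermal: T stays 223 K; PV = const ⇒ V₂ = 1190 L, P₂ = 5.04 kPa.
ΔU = 0 (ideal gas, T constant).
W = nRT ln(V₂/V₁) = 3.24×8.314×223×ln(3.31) = 7190 J.
Q = ΔU + W = 7190 J.
Net over both steps: W = 29200 J, Q = -3820 J, ΔU = -33000 J.

29200 J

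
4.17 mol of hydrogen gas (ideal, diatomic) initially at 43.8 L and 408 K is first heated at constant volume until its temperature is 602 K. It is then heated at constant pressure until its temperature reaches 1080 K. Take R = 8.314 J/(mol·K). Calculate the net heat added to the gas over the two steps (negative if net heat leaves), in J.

P₁ = nRT₁/V₁ = 4.17×8.314×408/43.8 = 323 kPa.
Step 1 — Isochoric: V stays 43.8 L; P/T = const ⇒ T₂ = 602 K, P₂ = 477 kPa.
W = 0 (no volume change).
ΔU = nCvΔT = 4.17×20.8×(602−408) = 16800 J.
Q = ΔU = 16800 J.
State after step 1: P = 477 kPa, V = 43.8 L, T = 602 K.
Step 2 — Isobaric: P stays 477 kPa; V/T = const ⇒ T₂ = 1080 K, V₂ = 78.6 L.
W = PΔV = 477×(78.6−43.8) kPa·L = 16600 J.
ΔU = nCvΔT = 4.17×20.8×(1080−602) = 41400 J.
Q = ΔU + W = nCpΔT = 58000 J.
Net over both steps: W = 16600 J, Q = 74800 J, ΔU = 58200 J.

74800 J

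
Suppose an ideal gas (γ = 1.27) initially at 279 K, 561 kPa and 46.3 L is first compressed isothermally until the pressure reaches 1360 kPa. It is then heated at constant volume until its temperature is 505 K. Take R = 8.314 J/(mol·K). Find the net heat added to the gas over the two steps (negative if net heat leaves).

54900 J

n = P₁V₁/(RT₁) = 561×46.3/(8.314×279) = 11.2 mol.
Step 1 — Isothermal: T stays 279 K; PV = const ⇒ V₂ = 19.1 L, P₂ = 1360 kPa.
ΔU = 0 (ideal gas, T constant).
W = nRT ln(V₂/V₁) = 11.2×8.314×279×ln(0.412) = -23000 J.
Q = ΔU + W = -23000 J.
State after step 1: P = 1360 kPa, V = 19.1 L, T = 279 K.
Step 2 — Isochoric: V stays 19.1 L; P/T = const ⇒ T₂ = 505 K, P₂ = 2460 kPa.
W = 0 (no volume change).
ΔU = nCvΔT = 11.2×30.8×(505−279) = 77900 J.
Q = ΔU = 77900 J.
Net over both steps: W = -23000 J, Q = 54900 J, ΔU = 77900 J.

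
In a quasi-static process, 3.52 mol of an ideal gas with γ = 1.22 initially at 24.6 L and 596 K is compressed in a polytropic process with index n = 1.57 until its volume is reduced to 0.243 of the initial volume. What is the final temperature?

P₁ = nRT₁/V₁ = 3.52×8.314×596/24.6 = 709 kPa.
Polytropic n=1.57: T₂ = T₁(V₁/V₂)^(n−1) = 596×(4.12)^0.57 = 1330 K; P₂ = P₁(V₁/V₂)^n = 6540 kPa.

1330 K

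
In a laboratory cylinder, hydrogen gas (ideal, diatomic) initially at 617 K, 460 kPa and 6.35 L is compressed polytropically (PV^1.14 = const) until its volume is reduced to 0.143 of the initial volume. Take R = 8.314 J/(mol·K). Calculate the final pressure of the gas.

4220 kPa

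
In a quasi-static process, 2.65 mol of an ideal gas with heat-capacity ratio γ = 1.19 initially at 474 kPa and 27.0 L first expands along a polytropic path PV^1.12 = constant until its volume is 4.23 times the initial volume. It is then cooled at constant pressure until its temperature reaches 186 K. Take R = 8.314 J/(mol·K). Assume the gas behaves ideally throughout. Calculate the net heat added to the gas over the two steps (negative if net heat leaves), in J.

T₁ = P₁V₁/(nR) = 474×27.0/(2.65×8.314) = 581 K.
Step 1 — Polytropic n=1.12: T₂ = T₁(V₁/V₂)^(n−1) = 581×(0.236)^0.12 = 489 K; P₂ = P₁(V₁/V₂)^n = 94.2 kPa.
W = (P₁V₁−P₂V₂)/(n−1) = (474×27.0−94.2×114)/0.12 = 16900 J.
ΔU = nCvΔT = 2.65×43.8×(489−581) = -10700 J.
Q = ΔU + W = 6240 J.
State after step 1: P = 94.2 kPa, V = 114 L, T = 489 K.
Step 2 — Isobaric: P stays 94.2 kPa; V/T = const ⇒ T₂ = 186 K, V₂ = 43.5 L.
W = PΔV = 94.2×(43.5−114) kPa·L = -6670 J.
ΔU = nCvΔT = 2.65×43.8×(186−489) = -35100 J.
Q = ΔU + W = nCpΔT = -41800 J.
Net over both steps: W = 10300 J, Q = -35500 J, ΔU = -45800 J.

-35500 J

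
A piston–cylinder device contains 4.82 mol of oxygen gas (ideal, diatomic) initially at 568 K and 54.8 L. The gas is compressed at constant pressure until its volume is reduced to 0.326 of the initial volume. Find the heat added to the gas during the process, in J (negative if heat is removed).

-53700 J

P₁ = nRT₁/V₁ = 4.82×8.314×568/54.8 = 415 kPa.
Isobaric: P stays 415 kPa; V/T = const ⇒ T₂ = 185 K, V₂ = 17.9 L.
W = PΔV = 415×(17.9−54.8) kPa·L = -15300 J.
ΔU = nCvΔT = 4.82×20.8×(185−568) = -38400 J.
Q = ΔU + W = nCpΔT = -53700 J.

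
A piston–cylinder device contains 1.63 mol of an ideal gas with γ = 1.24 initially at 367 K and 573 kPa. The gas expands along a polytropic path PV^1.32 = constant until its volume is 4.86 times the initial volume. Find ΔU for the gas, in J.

V₁ = nRT₁/P₁ = 1.63×8.314×367/573 = 8.68 L.
Polytropic n=1.32: T₂ = T₁(V₁/V₂)^(n−1) = 367×(0.206)^0.32 = 221 K; P₂ = P₁(V₁/V₂)^n = 71.1 kPa.
For an ideal gas ΔU = nCvΔT with Cv = R/(γ−1) = 34.6 J/(mol·K).
ΔU = 1.63×34.6×(221−367) = -8230 J.

-8230 J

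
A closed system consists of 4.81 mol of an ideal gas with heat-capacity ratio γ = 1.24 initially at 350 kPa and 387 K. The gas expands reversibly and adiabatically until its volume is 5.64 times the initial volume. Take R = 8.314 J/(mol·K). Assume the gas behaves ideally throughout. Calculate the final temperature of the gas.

V₁ = nRT₁/P₁ = 4.81×8.314×387/350 = 44.2 L.
Adiabatic: TV^(γ−1) = const ⇒ T₂ = 387×(0.177)^0.240 = 256 K; PV^γ = const ⇒ P₂ = 41.0 kPa.

256 K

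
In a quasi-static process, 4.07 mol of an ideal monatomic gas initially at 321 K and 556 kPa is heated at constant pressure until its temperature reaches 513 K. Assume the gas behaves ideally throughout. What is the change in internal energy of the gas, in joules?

V₁ = nRT₁/P₁ = 4.07×8.314×321/556 = 19.5 L.
Isobaric: P stays 556 kPa; V/T = const ⇒ T₂ = 513 K, V₂ = 31.2 L.
For an ideal gas ΔU = nCvΔT with Cv = (3/2)R = 12.5 J/(mol·K).
ΔU = 4.07×12.5×(513−321) = 9750 J.

9750 J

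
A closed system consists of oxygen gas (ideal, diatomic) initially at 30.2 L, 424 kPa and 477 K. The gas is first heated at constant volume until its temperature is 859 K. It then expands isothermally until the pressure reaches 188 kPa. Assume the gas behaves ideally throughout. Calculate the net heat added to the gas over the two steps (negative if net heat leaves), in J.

58000 J

n = P₁V₁/(RT₁) = 424×30.2/(8.314×477) = 3.23 mol.
Step 1 — Isochoric: V stays 30.2 L; P/T = const ⇒ T₂ = 859 K, P₂ = 764 kPa.
W = 0 (no volume change).
ΔU = nCvΔT = 3.23×20.8×(859−477) = 25600 J.
Q = ΔU = 25600 J.
State after step 1: P = 764 kPa, V = 30.2 L, T = 859 K.
Step 2 — Isothermal: T stays 859 K; PV = const ⇒ V₂ = 123 L, P₂ = 188 kPa.
ΔU = 0 (ideal gas, T constant).
W = nRT ln(V₂/V₁) = 3.23×8.314×859×ln(4.06) = 32300 J.
Q = ΔU + W = 32300 J.
Net over both steps: W = 32300 J, Q = 58000 J, ΔU = 25600 J.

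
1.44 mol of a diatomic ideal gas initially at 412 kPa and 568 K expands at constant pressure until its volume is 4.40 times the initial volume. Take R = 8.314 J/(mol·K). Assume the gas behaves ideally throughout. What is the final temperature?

2500 K

V₁ = nRT₁/P₁ = 1.44×8.314×568/412 = 16.5 L.
Isobaric: P stays 412 kPa; V/T = const ⇒ T₂ = 2500 K, V₂ = 72.6 L.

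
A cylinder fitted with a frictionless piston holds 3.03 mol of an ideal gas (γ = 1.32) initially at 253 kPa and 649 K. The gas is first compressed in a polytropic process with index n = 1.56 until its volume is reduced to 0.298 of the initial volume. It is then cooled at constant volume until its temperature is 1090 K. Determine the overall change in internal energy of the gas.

34700 J

V₁ = nRT₁/P₁ = 3.03×8.314×649/253 = 64.6 L.
Step 1 — Polytropic n=1.56: T₂ = T₁(V₁/V₂)^(n−1) = 649×(3.36)^0.56 = 1280 K; P₂ = P₁(V₁/V₂)^n = 1670 kPa.
W = (P₁V₁−P₂V₂)/(n−1) = (253×64.6−1670×19.3)/0.56 = -28300 J.
ΔU = nCvΔT = 3.03×26.0×(1280−649) = 49600 J.
Q = ΔU + W = 21200 J.
State after step 1: P = 1670 kPa, V = 19.3 L, T = 1280 K.
Step 2 — Isochoric: V stays 19.3 L; P/T = const ⇒ T₂ = 1090 K, P₂ = 1430 kPa.
W = 0 (no volume change).
ΔU = nCvΔT = 3.03×26.0×(1090−1280) = -14800 J.
Q = ΔU = -14800 J.
Net over both steps: W = -28300 J, Q = 6400 J, ΔU = 34700 J.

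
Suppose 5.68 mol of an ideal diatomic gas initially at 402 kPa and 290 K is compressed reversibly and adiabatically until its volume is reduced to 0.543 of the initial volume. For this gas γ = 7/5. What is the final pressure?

945 kPa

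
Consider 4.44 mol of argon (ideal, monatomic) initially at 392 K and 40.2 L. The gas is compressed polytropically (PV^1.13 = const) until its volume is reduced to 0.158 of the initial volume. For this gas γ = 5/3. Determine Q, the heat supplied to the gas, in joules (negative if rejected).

-24300 J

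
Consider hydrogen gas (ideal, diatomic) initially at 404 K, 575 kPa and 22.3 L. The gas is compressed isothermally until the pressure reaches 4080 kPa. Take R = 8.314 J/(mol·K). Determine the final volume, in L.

3.14 L

Isothermal: T stays 404 K; PV = const ⇒ V₂ = 3.14 L, P₂ = 4080 kPa.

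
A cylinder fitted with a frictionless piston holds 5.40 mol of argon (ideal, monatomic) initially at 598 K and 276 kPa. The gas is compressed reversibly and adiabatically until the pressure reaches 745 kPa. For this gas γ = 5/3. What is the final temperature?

V₁ = nRT₁/P₁ = 5.40×8.314×598/276 = 97.3 L.
Adiabatic: T₂/T₁ = (P₂/P₁)^((γ−1)/γ) ⇒ T₂ = 598×(2.70)^0.400 = 890 K; V₂ = 53.6 L.

890 K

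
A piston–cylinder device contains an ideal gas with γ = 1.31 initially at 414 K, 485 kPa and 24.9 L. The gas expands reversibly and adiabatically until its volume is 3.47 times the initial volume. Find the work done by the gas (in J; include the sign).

n = P₁V₁/(RT₁) = 485×24.9/(8.314×414) = 3.51 mol.
Adiabatic: TV^(γ−1) = const ⇒ T₂ = 414×(0.288)^0.310 = 282 K; PV^γ = const ⇒ P₂ = 95.0 kPa.
ΔU = nCvΔT = 3.51×26.8×(282−414) = -12500 J.
Q = 0 for an adiabatic process, so W = −ΔU = 12500 J.

12500 J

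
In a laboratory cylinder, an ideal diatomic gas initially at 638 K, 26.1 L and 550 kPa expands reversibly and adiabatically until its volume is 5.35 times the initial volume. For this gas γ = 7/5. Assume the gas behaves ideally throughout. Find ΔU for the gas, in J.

-17500 J

n = P₁V₁/(RT₁) = 550×26.1/(8.314×638) = 2.71 mol.
Adiabatic: TV^(γ−1) = const ⇒ T₂ = 638×(0.187)^0.400 = 326 K; PV^γ = const ⇒ P₂ = 52.6 kPa.
For an ideal gas ΔU = nCvΔT with Cv = (5/2)R = 20.8 J/(mol·K).
ΔU = 2.71×20.8×(326−638) = -17500 J.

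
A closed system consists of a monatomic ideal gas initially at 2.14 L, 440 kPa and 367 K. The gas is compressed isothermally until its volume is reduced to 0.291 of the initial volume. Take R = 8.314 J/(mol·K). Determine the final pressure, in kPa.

Isothermal: T stays 367 K; PV = const ⇒ V₂ = 0.623 L, P₂ = 1510 kPa.

1510 kPa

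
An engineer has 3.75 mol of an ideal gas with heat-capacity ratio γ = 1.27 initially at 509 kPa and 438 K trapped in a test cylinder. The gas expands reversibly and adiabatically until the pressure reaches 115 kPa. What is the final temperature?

V₁ = nRT₁/P₁ = 3.75×8.314×438/509 = 26.8 L.
Adiabatic: T₂/T₁ = (P₂/P₁)^((γ−1)/γ) ⇒ T₂ = 438×(0.226)^0.213 = 319 K; V₂ = 86.6 L.

319 K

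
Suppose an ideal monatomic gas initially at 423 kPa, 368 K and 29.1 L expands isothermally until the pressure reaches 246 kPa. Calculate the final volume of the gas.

Isothermal: T stays 368 K; PV = const ⇒ V₂ = 50.0 L, P₂ = 246 kPa.

50.0 L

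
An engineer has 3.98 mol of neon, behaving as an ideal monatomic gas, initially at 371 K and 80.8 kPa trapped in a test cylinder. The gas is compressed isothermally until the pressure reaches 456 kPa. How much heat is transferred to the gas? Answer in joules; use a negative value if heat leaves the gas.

V₁ = nRT₁/P₁ = 3.98×8.314×371/80.8 = 152 L.
Isothermal: T stays 371 K; PV = const ⇒ V₂ = 26.9 L, P₂ = 456 kPa.
ΔU = 0 (ideal gas, T constant).
W = nRT ln(V₂/V₁) = 3.98×8.314×371×ln(0.177) = -21200 J.
Q = ΔU + W = -21200 J.

-21200 J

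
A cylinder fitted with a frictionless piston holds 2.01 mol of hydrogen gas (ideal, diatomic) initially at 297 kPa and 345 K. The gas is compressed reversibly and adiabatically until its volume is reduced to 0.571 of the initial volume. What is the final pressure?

V₁ = nRT₁/P₁ = 2.01×8.314×345/297 = 19.4 L.
Adiabatic: TV^(γ−1) = const ⇒ T₂ = 345×(1.75)^0.400 = 432 K; PV^γ = const ⇒ P₂ = 651 kPa.

651 kPa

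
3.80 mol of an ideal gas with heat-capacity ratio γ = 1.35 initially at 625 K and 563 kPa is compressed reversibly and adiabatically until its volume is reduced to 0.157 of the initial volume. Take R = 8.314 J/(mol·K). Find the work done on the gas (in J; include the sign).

51400 J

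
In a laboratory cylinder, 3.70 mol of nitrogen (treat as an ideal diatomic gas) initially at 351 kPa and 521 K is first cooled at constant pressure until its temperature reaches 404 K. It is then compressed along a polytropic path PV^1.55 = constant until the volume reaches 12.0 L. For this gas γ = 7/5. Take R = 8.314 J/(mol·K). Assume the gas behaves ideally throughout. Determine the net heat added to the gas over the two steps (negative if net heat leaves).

V₁ = nRT₁/P₁ = 3.70×8.314×521/351 = 45.7 L.
Step 1 — Isobaric: P stays 351 kPa; V/T = const ⇒ T₂ = 404 K, V₂ = 35.4 L.
W = PΔV = 351×(35.4−45.7) kPa·L = -3600 J.
ΔU = nCvΔT = 3.70×20.8×(404−521) = -9000 J.
Q = ΔU + W = nCpΔT = -12600 J.
State after step 1: P = 351 kPa, V = 35.4 L, T = 404 K.
Step 2 — Polytropic n=1.55: T₂ = T₁(V₁/V₂)^(n−1) = 404×(2.95)^0.55 = 733 K; P₂ = P₁(V₁/V₂)^n = 1880 kPa.
W = (P₁V₁−P₂V₂)/(n−1) = (351×35.4−1880×12.0)/0.55 = -18400 J.
ΔU = nCvΔT = 3.70×20.8×(733−404) = 25300 J.
Q = ΔU + W = 6890 J.
Net over both steps: W = -22000 J, Q = -5710 J, ΔU = 16300 J.

-5710 J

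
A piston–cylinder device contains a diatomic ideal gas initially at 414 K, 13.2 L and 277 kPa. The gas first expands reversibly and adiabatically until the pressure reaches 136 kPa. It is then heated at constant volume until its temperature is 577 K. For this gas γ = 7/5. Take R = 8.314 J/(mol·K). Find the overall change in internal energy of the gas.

n = P₁V₁/(RT₁) = 277×13.2/(8.314×414) = 1.06 mol.
Step 1 — Adiabatic: T₂/T₁ = (P₂/P₁)^((γ−1)/γ) ⇒ T₂ = 414×(0.491)^0.286 = 338 K; V₂ = 21.9 L.
ΔU = nCvΔT = 1.06×20.8×(338−414) = -1680 J.
Q = 0 for an adiabatic process, so W = −ΔU = 1680 J.
State after step 1: P = 136 kPa, V = 21.9 L, T = 338 K.
Step 2 — Isochoric: V stays 21.9 L; P/T = const ⇒ T₂ = 577 K, P₂ = 232 kPa.
W = 0 (no volume change).
ΔU = nCvΔT = 1.06×20.8×(577−338) = 5280 J.
Q = ΔU = 5280 J.
Net over both steps: W = 1680 J, Q = 5280 J, ΔU = 3600 J.

3600 J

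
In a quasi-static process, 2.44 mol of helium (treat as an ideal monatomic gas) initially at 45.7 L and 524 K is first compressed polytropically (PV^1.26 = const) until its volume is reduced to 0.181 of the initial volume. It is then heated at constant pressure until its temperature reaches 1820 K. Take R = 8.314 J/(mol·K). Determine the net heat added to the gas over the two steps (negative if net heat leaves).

P₁ = nRT₁/V₁ = 2.44×8.314×524/45.7 = 233 kPa.
Step 1 — Polytropic n=1.26: T₂ = T₁(V₁/V₂)^(n−1) = 524×(5.52)^0.26 = 817 K; P₂ = P₁(V₁/V₂)^n = 2000 kPa.
W = (P₁V₁−P₂V₂)/(n−1) = (233×45.7−2000×8.27)/0.26 = -22900 J.
ΔU = nCvΔT = 2.44×12.5×(817−524) = 8920 J.
Q = ΔU + W = -14000 J.
State after step 1: P = 2000 kPa, V = 8.27 L, T = 817 K.
Step 2 — Isobaric: P stays 2000 kPa; V/T = const ⇒ T₂ = 1820 K, V₂ = 18.4 L.
W = PΔV = 2000×(18.4−8.27) kPa·L = 20300 J.
ΔU = nCvΔT = 2.44×12.5×(1820−817) = 30500 J.
Q = ΔU + W = nCpΔT = 50900 J.
Net over both steps: W = -2530 J, Q = 36900 J, ΔU = 39400 J.

36900 J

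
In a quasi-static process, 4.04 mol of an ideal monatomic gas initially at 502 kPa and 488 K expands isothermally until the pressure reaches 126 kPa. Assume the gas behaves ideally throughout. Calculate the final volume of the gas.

130 L

V₁ = nRT₁/P₁ = 4.04×8.314×488/502 = 32.7 L.
Isothermal: T stays 488 K; PV = const ⇒ V₂ = 130 L, P₂ = 126 kPa.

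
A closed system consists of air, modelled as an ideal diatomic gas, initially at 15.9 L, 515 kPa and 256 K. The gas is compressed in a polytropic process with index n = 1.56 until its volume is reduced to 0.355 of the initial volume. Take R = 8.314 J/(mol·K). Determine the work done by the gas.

n = P₁V₁/(RT₁) = 515×15.9/(8.314×256) = 3.85 mol.
Polytropic n=1.56: T₂ = T₁(V₁/V₂)^(n−1) = 256×(2.82)^0.56 = 457 K; P₂ = P₁(V₁/V₂)^n = 2590 kPa.
W = (P₁V₁−P₂V₂)/(n−1) = (515×15.9−2590×5.64)/0.56 = -11500 J.

-11500 J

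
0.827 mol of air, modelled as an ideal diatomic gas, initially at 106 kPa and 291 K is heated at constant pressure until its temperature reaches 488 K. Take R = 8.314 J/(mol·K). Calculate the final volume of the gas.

31.7 L

V₁ = nRT₁/P₁ = 0.827×8.314×291/106 = 18.9 L.
Isobaric: P stays 106 kPa; V/T = const ⇒ T₂ = 488 K, V₂ = 31.7 L.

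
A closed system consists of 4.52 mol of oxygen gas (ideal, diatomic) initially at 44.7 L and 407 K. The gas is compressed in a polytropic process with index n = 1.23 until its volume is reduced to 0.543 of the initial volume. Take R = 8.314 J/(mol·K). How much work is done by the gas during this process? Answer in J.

P₁ = nRT₁/V₁ = 4.52×8.314×407/44.7 = 342 kPa.
Polytropic n=1.23: T₂ = T₁(V₁/V₂)^(n−1) = 407×(1.84)^0.23 = 468 K; P₂ = P₁(V₁/V₂)^n = 725 kPa.
W = (P₁V₁−P₂V₂)/(n−1) = (342×44.7−725×24.3)/0.23 = -10000 J.

-10000 J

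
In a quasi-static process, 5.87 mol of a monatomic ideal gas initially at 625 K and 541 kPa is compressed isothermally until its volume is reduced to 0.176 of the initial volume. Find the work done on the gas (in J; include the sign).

53000 J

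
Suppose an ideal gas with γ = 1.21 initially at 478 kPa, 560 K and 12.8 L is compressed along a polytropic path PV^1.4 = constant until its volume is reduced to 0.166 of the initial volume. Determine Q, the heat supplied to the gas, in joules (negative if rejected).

n = P₁V₁/(RT₁) = 478×12.8/(8.314×560) = 1.31 mol.
Polytropic n=1.4: T₂ = T₁(V₁/V₂)^(n−1) = 560×(6.02)^0.40 = 1150 K; P₂ = P₁(V₁/V₂)^n = 5910 kPa.
W = (P₁V₁−P₂V₂)/(n−1) = (478×12.8−5910×2.12)/0.40 = -16100 J.
ΔU = nCvΔT = 1.31×39.6×(1150−560) = 30600 J.
Q = ΔU + W = 14500 J.

14500 J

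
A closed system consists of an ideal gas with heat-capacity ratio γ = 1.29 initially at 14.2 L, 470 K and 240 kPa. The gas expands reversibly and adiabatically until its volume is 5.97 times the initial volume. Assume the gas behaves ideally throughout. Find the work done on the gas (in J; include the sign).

-4750 J

n = P₁V₁/(RT₁) = 240×14.2/(8.314×470) = 0.872 mol.
Adiabatic: TV^(γ−1) = const ⇒ T₂ = 470×(0.168)^0.290 = 280 K; PV^γ = const ⇒ P₂ = 23.9 kPa.
ΔU = nCvΔT = 0.872×28.7×(280−470) = -4750 J.
Q = 0 for an adiabatic process, so W = −ΔU = 4750 J.
Work done on the gas = −W_by = -4750 J.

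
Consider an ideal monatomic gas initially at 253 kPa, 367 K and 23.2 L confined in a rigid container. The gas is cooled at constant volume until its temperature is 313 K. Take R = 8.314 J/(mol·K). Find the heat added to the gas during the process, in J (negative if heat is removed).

-1300 J

n = P₁V₁/(RT₁) = 253×23.2/(8.314×367) = 1.92 mol.
Isochoric: V stays 23.2 L; P/T = const ⇒ T₂ = 313 K, P₂ = 216 kPa.
W = 0 (no volume change).
ΔU = nCvΔT = 1.92×12.5×(313−367) = -1300 J.
Q = ΔU = -1300 J.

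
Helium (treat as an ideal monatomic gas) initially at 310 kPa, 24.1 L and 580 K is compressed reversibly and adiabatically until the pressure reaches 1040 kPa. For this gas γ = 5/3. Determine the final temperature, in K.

941 K

Adiabatic: T₂/T₁ = (P₂/P₁)^((γ−1)/γ) ⇒ T₂ = 580×(3.35)^0.400 = 941 K; V₂ = 11.7 L.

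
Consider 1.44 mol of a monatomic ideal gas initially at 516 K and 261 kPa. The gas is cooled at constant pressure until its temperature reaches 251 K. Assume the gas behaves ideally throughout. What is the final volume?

11.5 L

V₁ = nRT₁/P₁ = 1.44×8.314×516/261 = 23.7 L.
Isobaric: P stays 261 kPa; V/T = const ⇒ T₂ = 251 K, V₂ = 11.5 L.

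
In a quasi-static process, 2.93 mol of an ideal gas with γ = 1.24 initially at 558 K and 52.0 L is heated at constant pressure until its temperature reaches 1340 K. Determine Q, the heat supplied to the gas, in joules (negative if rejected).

P₁ = nRT₁/V₁ = 2.93×8.314×558/52.0 = 261 kPa.
Isobaric: P stays 261 kPa; V/T = const ⇒ T₂ = 1340 K, V₂ = 125 L.
W = PΔV = 261×(125−52.0) kPa·L = 19000 J.
ΔU = nCvΔT = 2.93×34.6×(1340−558) = 79400 J.
Q = ΔU + W = nCpΔT = 98400 J.

98400 J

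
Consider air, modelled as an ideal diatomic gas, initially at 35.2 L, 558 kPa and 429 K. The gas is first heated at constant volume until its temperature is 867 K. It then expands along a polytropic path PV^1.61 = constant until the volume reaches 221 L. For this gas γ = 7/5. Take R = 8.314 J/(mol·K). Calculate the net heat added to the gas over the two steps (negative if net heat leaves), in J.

27100 J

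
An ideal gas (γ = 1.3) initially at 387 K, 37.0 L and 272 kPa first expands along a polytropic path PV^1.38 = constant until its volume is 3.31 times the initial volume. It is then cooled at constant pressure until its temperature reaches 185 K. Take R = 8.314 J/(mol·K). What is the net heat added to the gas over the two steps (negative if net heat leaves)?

n = P₁V₁/(RT₁) = 272×37.0/(8.314×387) = 3.13 mol.
Step 1 — Polytropic n=1.38: T₂ = T₁(V₁/V₂)^(n−1) = 387×(0.302)^0.38 = 246 K; P₂ = P₁(V₁/V₂)^n = 52.1 kPa.
W = (P₁V₁−P₂V₂)/(n−1) = (272×37.0−52.1×122)/0.38 = 9680 J.
ΔU = nCvΔT = 3.13×27.7×(246−387) = -12300 J.
Q = ΔU + W = -2580 J.
State after step 1: P = 52.1 kPa, V = 122 L, T = 246 K.
Step 2 — Isobaric: P stays 52.1 kPa; V/T = const ⇒ T₂ = 185 K, V₂ = 92.3 L.
W = PΔV = 52.1×(92.3−122) kPa·L = -1580 J.
ΔU = nCvΔT = 3.13×27.7×(185−246) = -5250 J.
Q = ΔU + W = nCpΔT = -6830 J.
Net over both steps: W = 8100 J, Q = -9410 J, ΔU = -17500 J.

-9410 J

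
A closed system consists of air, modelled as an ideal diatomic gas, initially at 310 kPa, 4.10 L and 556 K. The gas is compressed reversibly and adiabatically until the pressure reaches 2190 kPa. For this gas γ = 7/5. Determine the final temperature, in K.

Adiabatic: T₂/T₁ = (P₂/P₁)^((γ−1)/γ) ⇒ T₂ = 556×(7.06)^0.286 = 972 K; V₂ = 1.01 L.

972 K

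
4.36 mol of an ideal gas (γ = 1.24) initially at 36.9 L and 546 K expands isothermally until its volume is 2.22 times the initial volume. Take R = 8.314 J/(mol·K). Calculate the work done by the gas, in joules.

P₁ = nRT₁/V₁ = 4.36×8.314×546/36.9 = 536 kPa.
Isothermal: T stays 546 K; PV = const ⇒ V₂ = 81.9 L, P₂ = 242 kPa.
W = nRT ln(V₂/V₁) = 4.36×8.314×546×ln(2.22) = 15800 J.

15800 J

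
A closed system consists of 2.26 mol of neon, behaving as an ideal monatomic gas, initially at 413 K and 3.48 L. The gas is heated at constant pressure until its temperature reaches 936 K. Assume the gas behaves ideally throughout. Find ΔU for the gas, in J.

14700 J

P₁ = nRT₁/V₁ = 2.26×8.314×413/3.48 = 2230 kPa.
Isobaric: P stays 2230 kPa; V/T = const ⇒ T₂ = 936 K, V₂ = 7.89 L.
For an ideal gas ΔU = nCvΔT with Cv = (3/2)R = 12.5 J/(mol·K).
ΔU = 2.26×12.5×(936−413) = 14700 J.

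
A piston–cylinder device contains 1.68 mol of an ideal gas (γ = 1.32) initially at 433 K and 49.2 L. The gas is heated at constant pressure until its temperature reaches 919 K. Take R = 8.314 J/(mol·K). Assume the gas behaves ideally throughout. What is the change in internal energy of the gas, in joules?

21200 J

P₁ = nRT₁/V₁ = 1.68×8.314×433/49.2 = 123 kPa.
Isobaric: P stays 123 kPa; V/T = const ⇒ T₂ = 919 K, V₂ = 104 L.
For an ideal gas ΔU = nCvΔT with Cv = R/(γ−1) = 26.0 J/(mol·K).
ΔU = 1.68×26.0×(919−433) = 21200 J.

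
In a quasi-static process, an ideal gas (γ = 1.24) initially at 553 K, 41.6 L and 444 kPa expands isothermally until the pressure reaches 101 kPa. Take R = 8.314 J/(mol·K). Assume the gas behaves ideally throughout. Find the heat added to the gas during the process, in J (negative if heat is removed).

n = P₁V₁/(RT₁) = 444×41.6/(8.314×553) = 4.02 mol.
Isothermal: T stays 553 K; PV = const ⇒ V₂ = 183 L, P₂ = 101 kPa.
ΔU = 0 (ideal gas, T constant).
W = nRT ln(V₂/V₁) = 4.02×8.314×553×ln(4.40) = 27300 J.
Q = ΔU + W = 27300 J.

27300 J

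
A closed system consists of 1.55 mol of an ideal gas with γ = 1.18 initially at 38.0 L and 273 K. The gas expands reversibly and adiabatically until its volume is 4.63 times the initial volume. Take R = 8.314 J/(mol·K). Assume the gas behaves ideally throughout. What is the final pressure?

P₁ = nRT₁/V₁ = 1.55×8.314×273/38.0 = 92.6 kPa.
Adiabatic: TV^(γ−1) = const ⇒ T₂ = 273×(0.216)^0.180 = 207 K; PV^γ = const ⇒ P₂ = 15.2 kPa.

15.2 kPa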